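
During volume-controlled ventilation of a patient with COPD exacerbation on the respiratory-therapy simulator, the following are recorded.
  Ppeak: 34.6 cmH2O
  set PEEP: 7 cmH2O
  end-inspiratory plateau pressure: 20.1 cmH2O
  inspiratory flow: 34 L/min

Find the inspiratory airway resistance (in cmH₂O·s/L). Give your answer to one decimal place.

25.6

Flow: 34 L/min ÷ 60 = 0.5667 L/s.
Raw = (PIP − Pplat) / flow = (34.6 − 20.1) / 0.5667 = 14.5 / 0.5667 = 25.587 cmH2O·s/L.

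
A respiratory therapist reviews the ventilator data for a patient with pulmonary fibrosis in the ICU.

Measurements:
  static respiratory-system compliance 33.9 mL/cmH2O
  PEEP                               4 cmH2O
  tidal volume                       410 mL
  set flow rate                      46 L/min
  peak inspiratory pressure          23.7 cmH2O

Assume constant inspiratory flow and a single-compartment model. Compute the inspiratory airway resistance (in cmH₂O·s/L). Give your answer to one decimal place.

Flow: 46 L/min ÷ 60 = 0.7667 L/s.
Equation of motion (constant flow): PIP = Vt/C + R·V̇ + PEEP.
R·V̇ = PIP − Vt/C − PEEP = 23.7 − 410/33.9 − 4 = 23.7 − 12.094 − 4 = 7.606 cmH2O.
R = 7.606 / 0.7667 = 9.92 cmH2O·s/L.

9.9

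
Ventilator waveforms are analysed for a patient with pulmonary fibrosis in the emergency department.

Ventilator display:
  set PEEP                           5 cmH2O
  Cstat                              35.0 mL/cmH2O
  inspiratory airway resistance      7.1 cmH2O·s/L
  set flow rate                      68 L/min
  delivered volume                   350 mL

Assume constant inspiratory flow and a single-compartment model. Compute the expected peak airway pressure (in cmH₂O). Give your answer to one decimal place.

23.0

Flow: 68 L/min ÷ 60 = 1.1333 L/s.
Equation of motion (constant flow): PIP = Vt/C + R·V̇ + PEEP.
PIP = 350/35.0 + 7.1×1.1333 + 5 = 10.0 + 8.046 + 5 = 23.046 cmH2O.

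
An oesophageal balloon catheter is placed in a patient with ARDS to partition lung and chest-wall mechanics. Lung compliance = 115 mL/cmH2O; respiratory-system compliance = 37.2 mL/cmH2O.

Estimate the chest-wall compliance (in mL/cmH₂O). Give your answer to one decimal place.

1/Ccw = 1/Crs − 1/CL.
1/Ccw = 1/37.2 − 1/115 = 0.01819.
Ccw = 54.975 mL/cmH2O.

55.0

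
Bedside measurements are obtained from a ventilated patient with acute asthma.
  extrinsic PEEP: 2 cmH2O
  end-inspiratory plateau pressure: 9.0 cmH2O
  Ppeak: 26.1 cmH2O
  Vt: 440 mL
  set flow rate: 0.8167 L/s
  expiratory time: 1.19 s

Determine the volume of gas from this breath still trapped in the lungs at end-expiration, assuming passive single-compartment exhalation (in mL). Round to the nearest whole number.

R = (PIP − Pplat)/V̇ = (26.1 − 9.0) / 0.8167 = 17.1/0.8167 = 20.938 cmH2O·s/L.
C = Vt/(Pplat − PEEP) = 440.0 / (9.0 − 2) = 440.0/7.0 = 62.857 mL/cmH2O.
τ = R × C = 20.938 × 0.06286 L/cmH2O = 1.316 s.
Fraction remaining = e^(−Te/τ) = e^(−1.19/1.316) = 0.4048.
Trapped volume = 440.0 × 0.4048 = 178.11 mL.

178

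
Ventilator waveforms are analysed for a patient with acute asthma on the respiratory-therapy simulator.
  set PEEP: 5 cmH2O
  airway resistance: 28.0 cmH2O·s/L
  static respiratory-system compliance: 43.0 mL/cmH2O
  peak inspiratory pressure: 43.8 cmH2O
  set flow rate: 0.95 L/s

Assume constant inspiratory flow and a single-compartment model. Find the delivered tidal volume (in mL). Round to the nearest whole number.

525

Equation of motion (constant flow): PIP = Vt/C + R·V̇ + PEEP.
Vt/C = PIP − R·V̇ − PEEP = 43.8 − 26.6 − 5 = 12.2 cmH2O.
Vt = C × 12.2 = 43.0 × 12.2 = 524.6 mL.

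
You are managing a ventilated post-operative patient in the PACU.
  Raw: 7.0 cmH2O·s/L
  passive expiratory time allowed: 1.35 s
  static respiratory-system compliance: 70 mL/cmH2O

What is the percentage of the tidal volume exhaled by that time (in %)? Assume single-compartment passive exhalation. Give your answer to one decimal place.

93.6

τ = R × C = 7.0 × 70 mL/cmH2O = 7.0 × 0.070 L/cmH2O = 0.49 s.
Passive exhalation: V(t)/V₀ = e^(−t/τ) = e^(−1.35/0.49) = 0.0636.
Fraction exhaled = 1 − 0.0636 = 0.9364 → 93.64%.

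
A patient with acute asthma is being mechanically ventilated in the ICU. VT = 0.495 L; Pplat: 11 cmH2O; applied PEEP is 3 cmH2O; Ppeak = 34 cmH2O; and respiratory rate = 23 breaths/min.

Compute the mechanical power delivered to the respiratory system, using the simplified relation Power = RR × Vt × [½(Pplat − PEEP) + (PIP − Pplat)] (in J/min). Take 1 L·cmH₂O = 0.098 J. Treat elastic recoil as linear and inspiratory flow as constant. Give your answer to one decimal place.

30.1

Per-breath work = Vt × [½(Pplat−PEEP) + (PIP−Pplat)] = 0.495 × [0.5×8.0 + 23.0] = 0.495 × 27.0 = 13.365 L·cmH2O.
Power = 23 × 13.365 = 307.4 L·cmH2O/min.
× 0.098 J/(L·cmH2O) → 30.125 J/min.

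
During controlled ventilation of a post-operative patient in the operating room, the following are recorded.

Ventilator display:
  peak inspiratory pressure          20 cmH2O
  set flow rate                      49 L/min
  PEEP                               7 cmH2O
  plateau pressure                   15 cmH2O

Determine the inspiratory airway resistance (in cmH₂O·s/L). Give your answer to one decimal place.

6.1

Flow: 49 L/min ÷ 60 = 0.8167 L/s.
Raw = (PIP − Pplat) / flow = (20 − 15) / 0.8167 = 5.0 / 0.8167 = 6.122 cmH2O·s/L.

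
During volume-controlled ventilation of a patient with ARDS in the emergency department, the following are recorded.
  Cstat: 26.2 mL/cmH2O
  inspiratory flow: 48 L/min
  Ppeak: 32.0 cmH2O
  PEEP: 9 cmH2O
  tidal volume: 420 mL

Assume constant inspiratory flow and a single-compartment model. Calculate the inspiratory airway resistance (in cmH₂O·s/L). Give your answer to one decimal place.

8.7

Flow: 48 L/min ÷ 60 = 0.8 L/s.
Equation of motion (constant flow): PIP = Vt/C + R·V̇ + PEEP.
R·V̇ = PIP − Vt/C − PEEP = 32.0 − 420/26.2 − 9 = 32.0 − 16.031 − 9 = 6.969 cmH2O.
R = 6.969 / 0.8 = 8.711 cmH2O·s/L.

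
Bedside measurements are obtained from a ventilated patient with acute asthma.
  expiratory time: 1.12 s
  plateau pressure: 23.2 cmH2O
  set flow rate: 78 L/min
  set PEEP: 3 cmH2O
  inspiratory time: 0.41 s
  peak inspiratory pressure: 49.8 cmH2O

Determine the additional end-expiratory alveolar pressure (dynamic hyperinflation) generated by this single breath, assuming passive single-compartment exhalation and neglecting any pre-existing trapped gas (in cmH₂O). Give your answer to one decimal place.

2.5

Flow: 78 L/min ÷ 60 = 1.3 L/s.
Vt = flow × Ti = 1.3 L/s × 0.41 s × 1000 mL/L = 533.0 mL.
R = (PIP − Pplat)/V̇ = (49.8 − 23.2) / 1.3 = 26.6/1.3 = 20.462 cmH2O·s/L.
C = Vt/(Pplat − PEEP) = 533.0 / (23.2 − 3) = 533.0/20.2 = 26.386 mL/cmH2O.
τ = R × C = 20.462 × 0.02639 L/cmH2O = 0.54 s.
Fraction remaining = e^(−Te/τ) = e^(−1.12/0.54) = 0.1257; trapped volume = 533.0 × 0.1257 = 66.998 mL.
Additional alveolar pressure from trapping ≈ V_trapped / C = 66.998 / 26.386 = 2.539 cmH2O.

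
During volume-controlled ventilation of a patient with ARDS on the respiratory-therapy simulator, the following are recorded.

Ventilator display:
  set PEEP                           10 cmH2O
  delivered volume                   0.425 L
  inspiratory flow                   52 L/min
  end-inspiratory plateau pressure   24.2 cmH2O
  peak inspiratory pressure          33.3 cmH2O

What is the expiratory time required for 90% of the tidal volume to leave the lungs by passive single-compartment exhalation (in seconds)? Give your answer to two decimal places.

0.72

Flow: 52 L/min ÷ 60 = 0.8667 L/s.
R = (PIP − Pplat)/V̇ = (33.3 − 24.2) / 0.8667 = 9.1/0.8667 = 10.5 cmH2O·s/L.
C = Vt/(Pplat − PEEP) = 425.0 / (24.2 − 10) = 425.0/14.2 = 29.93 mL/cmH2O.
τ = R × C = 10.5 × 0.02993 L/cmH2O = 0.3143 s.
t = −τ·ln(1 − 0.90) = −0.3143·ln(0.1) = 0.7237 s.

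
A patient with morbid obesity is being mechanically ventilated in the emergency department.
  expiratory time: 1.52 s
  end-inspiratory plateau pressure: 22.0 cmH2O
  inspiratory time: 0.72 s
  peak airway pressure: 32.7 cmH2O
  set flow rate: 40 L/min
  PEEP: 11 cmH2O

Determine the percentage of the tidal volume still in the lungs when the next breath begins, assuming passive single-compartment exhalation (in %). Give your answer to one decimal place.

Flow: 40 L/min ÷ 60 = 0.6667 L/s.
Vt = flow × Ti = 0.6667 L/s × 0.72 s × 1000 mL/L = 480.02 mL.
R = (PIP − Pplat)/V̇ = (32.7 − 22.0) / 0.6667 = 10.7/0.6667 = 16.049 cmH2O·s/L.
C = Vt/(Pplat − PEEP) = 480.02 / (22.0 − 11) = 480.02/11.0 = 43.638 mL/cmH2O.
τ = R × C = 16.049 × 0.04364 L/cmH2O = 0.7004 s.
Fraction remaining at end-expiration = e^(−Te/τ) = e^(−1.52/0.7004) = 0.1142 → 11.42%.

11.4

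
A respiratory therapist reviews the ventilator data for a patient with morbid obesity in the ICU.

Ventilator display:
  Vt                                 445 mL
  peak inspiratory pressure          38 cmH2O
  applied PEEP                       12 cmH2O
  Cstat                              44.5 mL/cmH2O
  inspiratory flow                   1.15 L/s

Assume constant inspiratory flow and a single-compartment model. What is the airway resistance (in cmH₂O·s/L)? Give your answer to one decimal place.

13.9

Equation of motion (constant flow): PIP = Vt/C + R·V̇ + PEEP.
R·V̇ = PIP − Vt/C − PEEP = 38 − 445/44.5 − 12 = 38 − 10.0 − 12 = 16.0 cmH2O.
R = 16.0 / 1.15 = 13.913 cmH2O·s/L.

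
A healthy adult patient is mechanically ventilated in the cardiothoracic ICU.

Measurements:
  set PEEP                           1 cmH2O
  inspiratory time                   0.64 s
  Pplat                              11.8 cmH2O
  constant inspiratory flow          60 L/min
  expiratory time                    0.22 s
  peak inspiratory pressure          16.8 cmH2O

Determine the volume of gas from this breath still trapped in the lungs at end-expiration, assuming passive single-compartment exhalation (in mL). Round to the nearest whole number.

305

Flow: 60 L/min ÷ 60 = 1 L/s.
Vt = flow × Ti = 1 L/s × 0.64 s × 1000 mL/L = 640.0 mL.
R = (PIP − Pplat)/V̇ = (16.8 − 11.8) / 1 = 5.0/1 = 5.0 cmH2O·s/L.
C = Vt/(Pplat − PEEP) = 640.0 / (11.8 − 1) = 640.0/10.8 = 59.259 mL/cmH2O.
τ = R × C = 5.0 × 0.05926 L/cmH2O = 0.2963 s.
Fraction remaining = e^(−Te/τ) = e^(−0.22/0.2963) = 0.4759.
Trapped volume = 640.0 × 0.4759 = 304.58 mL.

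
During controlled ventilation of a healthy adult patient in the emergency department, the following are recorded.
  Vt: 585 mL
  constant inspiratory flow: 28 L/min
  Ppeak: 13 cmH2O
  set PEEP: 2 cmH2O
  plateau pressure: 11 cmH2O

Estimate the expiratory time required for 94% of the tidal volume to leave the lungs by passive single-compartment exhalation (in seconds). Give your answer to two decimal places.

Flow: 28 L/min ÷ 60 = 0.4667 L/s.
R = (PIP − Pplat)/V̇ = (13 − 11) / 0.4667 = 2.0/0.4667 = 4.285 cmH2O·s/L.
C = Vt/(Pplat − PEEP) = 585.0 / (11 − 2) = 585.0/9.0 = 65.0 mL/cmH2O.
τ = R × C = 4.285 × 0.065 L/cmH2O = 0.2785 s.
t = −τ·ln(1 − 0.94) = −0.2785·ln(0.06) = 0.7835 s.

0.78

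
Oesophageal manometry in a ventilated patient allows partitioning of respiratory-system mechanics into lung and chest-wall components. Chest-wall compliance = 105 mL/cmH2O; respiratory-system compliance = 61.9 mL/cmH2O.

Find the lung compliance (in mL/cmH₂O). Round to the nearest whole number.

1/CL = 1/Crs − 1/Ccw.
1/CL = 1/61.9 − 1/105 = 0.006631.
CL = 150.81 mL/cmH2O.

151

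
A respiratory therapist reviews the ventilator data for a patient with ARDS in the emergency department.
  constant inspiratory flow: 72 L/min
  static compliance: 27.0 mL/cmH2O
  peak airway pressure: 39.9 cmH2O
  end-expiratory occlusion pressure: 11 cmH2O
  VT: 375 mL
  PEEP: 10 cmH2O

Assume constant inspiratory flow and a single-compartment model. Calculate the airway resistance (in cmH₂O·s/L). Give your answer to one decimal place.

Flow: 72 L/min ÷ 60 = 1.2 L/s.
Total PEEP = 11 cmH2O (set 10 + intrinsic 1); this is the baseline alveolar pressure.
Equation of motion (constant flow): PIP = Vt/C + R·V̇ + PEEP.
R·V̇ = PIP − Vt/C − PEEP = 39.9 − 375/27.0 − 11 = 39.9 − 13.889 − 11 = 15.011 cmH2O.
R = 15.011 / 1.2 = 12.509 cmH2O·s/L.

12.5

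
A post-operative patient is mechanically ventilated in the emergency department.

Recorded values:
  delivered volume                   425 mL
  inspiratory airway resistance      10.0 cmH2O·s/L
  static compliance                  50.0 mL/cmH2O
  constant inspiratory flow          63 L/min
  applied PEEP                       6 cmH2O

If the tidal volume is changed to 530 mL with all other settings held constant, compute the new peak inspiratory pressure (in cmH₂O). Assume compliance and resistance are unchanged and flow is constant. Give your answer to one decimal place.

27.1

Flow: 63 L/min ÷ 60 = 1.05 L/s.
PIP = Vt/C + R·V̇ + PEEP (constant-flow equation of motion).
Only the elastic term changes: ΔPIP = ΔVt / C = (530 − 425) / 50.0 = 2.1 cmH2O.
Original PIP = 425/50.0 + 10.0×1.05 + 6 = 25.0 cmH2O; new PIP = 25.0 + (2.1) = 27.1 cmH2O.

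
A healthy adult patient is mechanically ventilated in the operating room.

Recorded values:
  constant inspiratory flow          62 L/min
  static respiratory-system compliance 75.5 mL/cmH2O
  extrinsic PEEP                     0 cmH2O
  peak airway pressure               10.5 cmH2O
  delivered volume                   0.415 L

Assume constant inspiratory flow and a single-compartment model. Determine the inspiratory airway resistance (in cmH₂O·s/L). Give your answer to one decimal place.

Flow: 62 L/min ÷ 60 = 1.0333 L/s.
Equation of motion (constant flow): PIP = Vt/C + R·V̇ + PEEP.
R·V̇ = PIP − Vt/C − PEEP = 10.5 − 415/75.5 − 0 = 10.5 − 5.497 − 0 = 5.003 cmH2O.
R = 5.003 / 1.0333 = 4.842 cmH2O·s/L.

4.8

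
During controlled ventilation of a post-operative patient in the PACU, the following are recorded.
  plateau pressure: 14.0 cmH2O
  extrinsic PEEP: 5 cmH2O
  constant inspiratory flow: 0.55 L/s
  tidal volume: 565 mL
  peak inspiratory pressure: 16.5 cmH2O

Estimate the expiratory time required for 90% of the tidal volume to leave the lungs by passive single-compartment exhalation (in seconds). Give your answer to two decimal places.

0.66

R = (PIP − Pplat)/V̇ = (16.5 − 14.0) / 0.55 = 2.5/0.55 = 4.545 cmH2O·s/L.
C = Vt/(Pplat − PEEP) = 565.0 / (14.0 − 5) = 565.0/9.0 = 62.778 mL/cmH2O.
τ = R × C = 4.545 × 0.06278 L/cmH2O = 0.2853 s.
t = −τ·ln(1 − 0.90) = −0.2853·ln(0.1) = 0.6569 s.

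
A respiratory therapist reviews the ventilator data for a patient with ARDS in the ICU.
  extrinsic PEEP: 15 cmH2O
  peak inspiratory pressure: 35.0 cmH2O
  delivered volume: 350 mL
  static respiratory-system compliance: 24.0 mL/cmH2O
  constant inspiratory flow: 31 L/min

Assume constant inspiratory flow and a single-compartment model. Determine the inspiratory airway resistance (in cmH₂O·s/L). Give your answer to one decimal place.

Flow: 31 L/min ÷ 60 = 0.5167 L/s.
Equation of motion (constant flow): PIP = Vt/C + R·V̇ + PEEP.
R·V̇ = PIP − Vt/C − PEEP = 35.0 − 350/24.0 − 15 = 35.0 − 14.583 − 15 = 5.417 cmH2O.
R = 5.417 / 0.5167 = 10.484 cmH2O·s/L.

10.5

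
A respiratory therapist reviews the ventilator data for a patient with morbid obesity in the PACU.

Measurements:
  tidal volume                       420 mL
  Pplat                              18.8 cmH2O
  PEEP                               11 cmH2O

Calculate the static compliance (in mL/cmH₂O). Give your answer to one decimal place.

53.8

Cstat = Vt / (Pplat − PEEP) = 420 / (18.8 − 11) = 420 / 7.8 = 53.846 mL/cmH2O.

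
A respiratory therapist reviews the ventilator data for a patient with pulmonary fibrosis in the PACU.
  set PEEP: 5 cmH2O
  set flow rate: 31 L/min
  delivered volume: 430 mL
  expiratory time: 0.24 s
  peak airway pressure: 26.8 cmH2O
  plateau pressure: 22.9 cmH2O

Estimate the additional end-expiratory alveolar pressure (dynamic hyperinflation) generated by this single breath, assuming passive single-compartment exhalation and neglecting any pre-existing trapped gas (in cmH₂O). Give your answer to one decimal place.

Flow: 31 L/min ÷ 60 = 0.5167 L/s.
R = (PIP − Pplat)/V̇ = (26.8 − 22.9) / 0.5167 = 3.9/0.5167 = 7.548 cmH2O·s/L.
C = Vt/(Pplat − PEEP) = 430.0 / (22.9 − 5) = 430.0/17.9 = 24.022 mL/cmH2O.
τ = R × C = 7.548 × 0.02402 L/cmH2O = 0.1813 s.
Fraction remaining = e^(−Te/τ) = e^(−0.24/0.1813) = 0.2661; trapped volume = 430.0 × 0.2661 = 114.42 mL.
Additional alveolar pressure from trapping ≈ V_trapped / C = 114.42 / 24.022 = 4.763 cmH2O.

4.8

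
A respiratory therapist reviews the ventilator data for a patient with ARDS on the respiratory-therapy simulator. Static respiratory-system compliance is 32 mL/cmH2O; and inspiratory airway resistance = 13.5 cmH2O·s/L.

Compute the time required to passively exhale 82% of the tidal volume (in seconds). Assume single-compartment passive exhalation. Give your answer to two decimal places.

0.74

τ = R × C = 13.5 × 32 mL/cmH2O = 13.5 × 0.032 L/cmH2O = 0.432 s.
Exhaled fraction f = 1 − e^(−t/τ) → t = −τ·ln(1 − f) = −0.432·ln(0.18) = 0.7408 s.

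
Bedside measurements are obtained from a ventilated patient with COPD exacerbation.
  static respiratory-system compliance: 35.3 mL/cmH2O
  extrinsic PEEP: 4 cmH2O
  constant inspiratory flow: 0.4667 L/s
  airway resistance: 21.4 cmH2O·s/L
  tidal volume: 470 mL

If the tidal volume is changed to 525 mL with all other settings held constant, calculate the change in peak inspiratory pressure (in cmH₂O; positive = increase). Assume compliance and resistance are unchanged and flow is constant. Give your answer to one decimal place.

PIP = Vt/C + R·V̇ + PEEP (constant-flow equation of motion).
Only the elastic term changes: ΔPIP = ΔVt / C = (525 − 470) / 35.3 = 1.558 cmH2O.

1.6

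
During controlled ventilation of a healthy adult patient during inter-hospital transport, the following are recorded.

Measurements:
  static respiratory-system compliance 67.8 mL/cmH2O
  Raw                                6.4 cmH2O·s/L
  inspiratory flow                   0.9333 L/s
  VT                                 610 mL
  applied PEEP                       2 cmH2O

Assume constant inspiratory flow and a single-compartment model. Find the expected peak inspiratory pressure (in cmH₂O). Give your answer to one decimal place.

Equation of motion (constant flow): PIP = Vt/C + R·V̇ + PEEP.
PIP = 610/67.8 + 6.4×0.9333 + 2 = 8.997 + 5.973 + 2 = 16.97 cmH2O.

17.0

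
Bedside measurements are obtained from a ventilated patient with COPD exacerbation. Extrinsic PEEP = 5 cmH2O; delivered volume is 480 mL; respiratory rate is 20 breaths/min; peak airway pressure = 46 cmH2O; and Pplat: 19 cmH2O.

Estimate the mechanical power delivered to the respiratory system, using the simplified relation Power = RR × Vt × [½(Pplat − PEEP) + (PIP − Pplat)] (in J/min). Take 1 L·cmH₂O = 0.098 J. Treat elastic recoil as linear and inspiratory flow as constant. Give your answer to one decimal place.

Per-breath work = Vt × [½(Pplat−PEEP) + (PIP−Pplat)] = 0.480 × [0.5×14.0 + 27.0] = 0.480 × 34.0 = 16.32 L·cmH2O.
Power = 20 × 16.32 = 326.4 L·cmH2O/min.
× 0.098 J/(L·cmH2O) → 31.987 J/min.

32.0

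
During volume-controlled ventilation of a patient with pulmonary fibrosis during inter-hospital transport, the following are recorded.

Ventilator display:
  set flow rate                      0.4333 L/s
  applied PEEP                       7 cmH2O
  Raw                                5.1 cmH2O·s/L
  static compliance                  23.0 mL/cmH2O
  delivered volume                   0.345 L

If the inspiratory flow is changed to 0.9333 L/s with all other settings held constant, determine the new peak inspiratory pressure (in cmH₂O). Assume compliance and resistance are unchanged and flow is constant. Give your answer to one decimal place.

26.8

PIP = Vt/C + R·V̇ + PEEP (constant-flow equation of motion).
Only the resistive term changes: ΔPIP = R × ΔV̇ = 5.1 × (0.9333 − 0.4333) = 5.1 × 0.5 = 2.55 cmH2O.
Original PIP = 345/23.0 + 5.1×0.4333 + 7 = 24.21 cmH2O; new PIP = 24.21 + (2.55) = 26.76 cmH2O.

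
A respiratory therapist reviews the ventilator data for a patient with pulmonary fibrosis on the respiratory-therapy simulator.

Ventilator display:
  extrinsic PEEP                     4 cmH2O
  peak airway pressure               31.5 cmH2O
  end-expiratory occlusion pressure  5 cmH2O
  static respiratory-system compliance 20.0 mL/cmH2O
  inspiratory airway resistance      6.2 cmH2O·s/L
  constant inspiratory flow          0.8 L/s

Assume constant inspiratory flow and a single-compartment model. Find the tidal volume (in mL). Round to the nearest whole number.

431

Total PEEP = 5 cmH2O (set 4 + intrinsic 1); this is the baseline alveolar pressure.
Equation of motion (constant flow): PIP = Vt/C + R·V̇ + PEEP.
Vt/C = PIP − R·V̇ − PEEP = 31.5 − 4.96 − 5 = 21.54 cmH2O.
Vt = C × 21.54 = 20.0 × 21.54 = 430.8 mL.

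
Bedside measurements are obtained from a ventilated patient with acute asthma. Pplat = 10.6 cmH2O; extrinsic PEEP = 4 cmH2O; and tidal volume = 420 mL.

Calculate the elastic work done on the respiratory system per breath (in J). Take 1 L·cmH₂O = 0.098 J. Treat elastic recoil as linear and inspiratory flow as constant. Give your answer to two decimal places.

0.14

Elastic work ≈ ½ × (Pplat − PEEP) × Vt = 0.5 × (10.6 − 4) × 0.420 L = 0.5 × 6.6 × 0.420 = 1.386 L·cmH2O.
× 0.098 J/(L·cmH2O) → 0.1358 J.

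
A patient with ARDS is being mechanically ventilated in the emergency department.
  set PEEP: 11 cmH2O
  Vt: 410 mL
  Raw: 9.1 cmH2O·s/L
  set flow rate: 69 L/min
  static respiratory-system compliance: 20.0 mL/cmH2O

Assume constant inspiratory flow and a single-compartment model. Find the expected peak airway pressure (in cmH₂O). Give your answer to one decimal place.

42.0

Flow: 69 L/min ÷ 60 = 1.15 L/s.
Equation of motion (constant flow): PIP = Vt/C + R·V̇ + PEEP.
PIP = 410/20.0 + 9.1×1.15 + 11 = 20.5 + 10.465 + 11 = 41.965 cmH2O.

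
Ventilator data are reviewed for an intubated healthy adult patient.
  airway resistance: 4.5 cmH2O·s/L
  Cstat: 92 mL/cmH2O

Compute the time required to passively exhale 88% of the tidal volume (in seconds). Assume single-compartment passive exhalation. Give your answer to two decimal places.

τ = R × C = 4.5 × 92 mL/cmH2O = 4.5 × 0.092 L/cmH2O = 0.414 s.
Exhaled fraction f = 1 − e^(−t/τ) → t = −τ·ln(1 − f) = −0.414·ln(0.12) = 0.8778 s.

0.88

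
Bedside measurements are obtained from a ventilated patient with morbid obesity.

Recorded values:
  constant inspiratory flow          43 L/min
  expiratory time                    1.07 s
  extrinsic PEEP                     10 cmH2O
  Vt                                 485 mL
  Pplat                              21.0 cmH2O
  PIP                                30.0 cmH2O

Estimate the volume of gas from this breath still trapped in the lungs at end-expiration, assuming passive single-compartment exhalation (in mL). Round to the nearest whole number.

70

Flow: 43 L/min ÷ 60 = 0.7167 L/s.
R = (PIP − Pplat)/V̇ = (30.0 − 21.0) / 0.7167 = 9.0/0.7167 = 12.558 cmH2O·s/L.
C = Vt/(Pplat − PEEP) = 485.0 / (21.0 − 10) = 485.0/11.0 = 44.091 mL/cmH2O.
τ = R × C = 12.558 × 0.04409 L/cmH2O = 0.5537 s.
Fraction remaining = e^(−Te/τ) = e^(−1.07/0.5537) = 0.1448.
Trapped volume = 485.0 × 0.1448 = 70.228 mL.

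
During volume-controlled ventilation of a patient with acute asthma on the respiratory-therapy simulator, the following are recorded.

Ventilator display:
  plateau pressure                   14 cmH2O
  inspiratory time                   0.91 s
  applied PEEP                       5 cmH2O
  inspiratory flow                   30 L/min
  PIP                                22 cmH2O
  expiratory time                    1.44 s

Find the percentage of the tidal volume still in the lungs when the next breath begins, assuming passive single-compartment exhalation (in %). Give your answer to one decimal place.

16.9

Flow: 30 L/min ÷ 60 = 0.5 L/s.
Vt = flow × Ti = 0.5 L/s × 0.91 s × 1000 mL/L = 455.0 mL.
R = (PIP − Pplat)/V̇ = (22 − 14) / 0.5 = 8.0/0.5 = 16.0 cmH2O·s/L.
C = Vt/(Pplat − PEEP) = 455.0 / (14 − 5) = 455.0/9.0 = 50.556 mL/cmH2O.
τ = R × C = 16.0 × 0.05056 L/cmH2O = 0.809 s.
Fraction remaining at end-expiration = e^(−Te/τ) = e^(−1.44/0.809) = 0.1686 → 16.86%.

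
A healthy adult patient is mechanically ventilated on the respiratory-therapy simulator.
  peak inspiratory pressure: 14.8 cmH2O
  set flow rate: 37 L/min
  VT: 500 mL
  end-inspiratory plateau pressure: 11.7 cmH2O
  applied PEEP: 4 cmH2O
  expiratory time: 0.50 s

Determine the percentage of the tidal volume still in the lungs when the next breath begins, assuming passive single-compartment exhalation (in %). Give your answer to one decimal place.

21.6

Flow: 37 L/min ÷ 60 = 0.6167 L/s.
R = (PIP − Pplat)/V̇ = (14.8 − 11.7) / 0.6167 = 3.1/0.6167 = 5.027 cmH2O·s/L.
C = Vt/(Pplat − PEEP) = 500.0 / (11.7 − 4) = 500.0/7.7 = 64.935 mL/cmH2O.
τ = R × C = 5.027 × 0.06494 L/cmH2O = 0.3265 s.
Fraction remaining at end-expiration = e^(−Te/τ) = e^(−0.50/0.3265) = 0.2162 → 21.62%.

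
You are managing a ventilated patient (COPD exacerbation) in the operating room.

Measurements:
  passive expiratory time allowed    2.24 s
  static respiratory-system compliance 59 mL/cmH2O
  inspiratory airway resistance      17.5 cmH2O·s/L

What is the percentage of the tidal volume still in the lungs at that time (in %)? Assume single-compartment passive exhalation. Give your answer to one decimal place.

τ = R × C = 17.5 × 59 mL/cmH2O = 17.5 × 0.059 L/cmH2O = 1.033 s.
Passive exhalation: V(t)/V₀ = e^(−t/τ) = e^(−2.24/1.033) = 0.1144.
Fraction remaining = 0.1144 → 11.44%.

11.4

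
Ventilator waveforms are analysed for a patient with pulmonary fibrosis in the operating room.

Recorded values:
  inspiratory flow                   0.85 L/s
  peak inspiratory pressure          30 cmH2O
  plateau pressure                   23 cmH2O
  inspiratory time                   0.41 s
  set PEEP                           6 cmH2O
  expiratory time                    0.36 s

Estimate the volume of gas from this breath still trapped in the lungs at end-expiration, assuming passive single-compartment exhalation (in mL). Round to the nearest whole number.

41

Vt = flow × Ti = 0.85 L/s × 0.41 s × 1000 mL/L = 348.5 mL.
R = (PIP − Pplat)/V̇ = (30 − 23) / 0.85 = 7.0/0.85 = 8.235 cmH2O·s/L.
C = Vt/(Pplat − PEEP) = 348.5 / (23 − 6) = 348.5/17.0 = 20.5 mL/cmH2O.
τ = R × C = 8.235 × 0.0205 L/cmH2O = 0.1688 s.
Fraction remaining = e^(−Te/τ) = e^(−0.36/0.1688) = 0.1185.
Trapped volume = 348.5 × 0.1185 = 41.297 mL.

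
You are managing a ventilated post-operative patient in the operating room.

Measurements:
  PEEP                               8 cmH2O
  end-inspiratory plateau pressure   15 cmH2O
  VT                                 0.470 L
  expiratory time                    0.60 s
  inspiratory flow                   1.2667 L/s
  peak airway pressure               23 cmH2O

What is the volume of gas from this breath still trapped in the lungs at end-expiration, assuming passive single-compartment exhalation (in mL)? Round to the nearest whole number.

114

R = (PIP − Pplat)/V̇ = (23 − 15) / 1.2667 = 8.0/1.2667 = 6.316 cmH2O·s/L.
C = Vt/(Pplat − PEEP) = 470.0 / (15 − 8) = 470.0/7.0 = 67.143 mL/cmH2O.
τ = R × C = 6.316 × 0.06714 L/cmH2O = 0.4241 s.
Fraction remaining = e^(−Te/τ) = e^(−0.60/0.4241) = 0.243.
Trapped volume = 470.0 × 0.243 = 114.21 mL.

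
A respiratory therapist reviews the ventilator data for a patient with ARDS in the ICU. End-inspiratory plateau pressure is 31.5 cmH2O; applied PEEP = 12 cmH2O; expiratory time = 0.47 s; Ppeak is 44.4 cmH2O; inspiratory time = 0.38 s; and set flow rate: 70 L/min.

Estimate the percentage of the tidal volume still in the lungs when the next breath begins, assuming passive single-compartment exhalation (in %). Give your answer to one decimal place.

15.4

Flow: 70 L/min ÷ 60 = 1.1667 L/s.
Vt = flow × Ti = 1.1667 L/s × 0.38 s × 1000 mL/L = 443.35 mL.
R = (PIP − Pplat)/V̇ = (44.4 − 31.5) / 1.1667 = 12.9/1.1667 = 11.057 cmH2O·s/L.
C = Vt/(Pplat − PEEP) = 443.35 / (31.5 − 12) = 443.35/19.5 = 22.736 mL/cmH2O.
τ = R × C = 11.057 × 0.02274 L/cmH2O = 0.2514 s.
Fraction remaining at end-expiration = e^(−Te/τ) = e^(−0.47/0.2514) = 0.1542 → 15.42%.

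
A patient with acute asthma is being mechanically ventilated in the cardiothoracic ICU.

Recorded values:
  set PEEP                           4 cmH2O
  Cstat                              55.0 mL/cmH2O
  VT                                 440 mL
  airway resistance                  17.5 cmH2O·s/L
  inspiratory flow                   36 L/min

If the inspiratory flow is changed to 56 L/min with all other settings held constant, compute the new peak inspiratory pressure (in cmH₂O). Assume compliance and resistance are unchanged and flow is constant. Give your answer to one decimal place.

28.3

Flow: 36 L/min ÷ 60 = 0.6 L/s.
New flow: 56 L/min ÷ 60 = 0.9333 L/s.
PIP = Vt/C + R·V̇ + PEEP (constant-flow equation of motion).
Only the resistive term changes: ΔPIP = R × ΔV̇ = 17.5 × (0.9333 − 0.6) = 17.5 × 0.3333 = 5.833 cmH2O.
Original PIP = 440/55.0 + 17.5×0.6 + 4 = 22.5 cmH2O; new PIP = 22.5 + (5.833) = 28.333 cmH2O.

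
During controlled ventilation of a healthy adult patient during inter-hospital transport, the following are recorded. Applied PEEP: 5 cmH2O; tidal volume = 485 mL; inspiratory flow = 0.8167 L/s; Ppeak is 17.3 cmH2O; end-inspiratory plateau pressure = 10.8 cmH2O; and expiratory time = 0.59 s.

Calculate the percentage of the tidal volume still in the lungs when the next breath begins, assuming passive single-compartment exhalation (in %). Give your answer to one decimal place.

R = (PIP − Pplat)/V̇ = (17.3 − 10.8) / 0.8167 = 6.5/0.8167 = 7.959 cmH2O·s/L.
C = Vt/(Pplat − PEEP) = 485.0 / (10.8 − 5) = 485.0/5.8 = 83.621 mL/cmH2O.
τ = R × C = 7.959 × 0.08362 L/cmH2O = 0.6655 s.
Fraction remaining at end-expiration = e^(−Te/τ) = e^(−0.59/0.6655) = 0.4121 → 41.21%.

41.2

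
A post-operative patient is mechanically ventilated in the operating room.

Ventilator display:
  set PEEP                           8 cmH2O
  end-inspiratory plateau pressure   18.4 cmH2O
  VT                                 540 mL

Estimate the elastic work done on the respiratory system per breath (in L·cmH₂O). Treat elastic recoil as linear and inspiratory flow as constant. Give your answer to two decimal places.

Elastic work ≈ ½ × (Pplat − PEEP) × Vt = 0.5 × (18.4 − 8) × 0.540 L = 0.5 × 10.4 × 0.540 = 2.808 L·cmH2O.

2.81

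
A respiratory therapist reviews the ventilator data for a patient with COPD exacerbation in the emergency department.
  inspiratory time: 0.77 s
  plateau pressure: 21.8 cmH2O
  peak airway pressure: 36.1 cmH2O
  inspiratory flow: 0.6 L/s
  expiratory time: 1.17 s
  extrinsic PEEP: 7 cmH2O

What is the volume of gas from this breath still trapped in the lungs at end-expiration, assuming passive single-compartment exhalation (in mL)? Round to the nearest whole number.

Vt = flow × Ti = 0.6 L/s × 0.77 s × 1000 mL/L = 462.0 mL.
R = (PIP − Pplat)/V̇ = (36.1 − 21.8) / 0.6 = 14.3/0.6 = 23.833 cmH2O·s/L.
C = Vt/(Pplat − PEEP) = 462.0 / (21.8 − 7) = 462.0/14.8 = 31.216 mL/cmH2O.
τ = R × C = 23.833 × 0.03122 L/cmH2O = 0.7441 s.
Fraction remaining = e^(−Te/τ) = e^(−1.17/0.7441) = 0.2076.
Trapped volume = 462.0 × 0.2076 = 95.911 mL.

96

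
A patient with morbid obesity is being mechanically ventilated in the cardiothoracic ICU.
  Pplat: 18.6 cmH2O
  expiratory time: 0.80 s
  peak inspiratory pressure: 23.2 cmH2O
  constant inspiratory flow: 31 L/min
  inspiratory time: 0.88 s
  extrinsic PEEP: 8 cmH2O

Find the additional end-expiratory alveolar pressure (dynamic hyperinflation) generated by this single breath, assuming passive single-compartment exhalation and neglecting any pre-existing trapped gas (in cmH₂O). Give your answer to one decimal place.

1.3

Flow: 31 L/min ÷ 60 = 0.5167 L/s.
Vt = flow × Ti = 0.5167 L/s × 0.88 s × 1000 mL/L = 454.7 mL.
R = (PIP − Pplat)/V̇ = (23.2 − 18.6) / 0.5167 = 4.6/0.5167 = 8.903 cmH2O·s/L.
C = Vt/(Pplat − PEEP) = 454.7 / (18.6 − 8) = 454.7/10.6 = 42.896 mL/cmH2O.
τ = R × C = 8.903 × 0.0429 L/cmH2O = 0.3819 s.
Fraction remaining = e^(−Te/τ) = e^(−0.80/0.3819) = 0.1231; trapped volume = 454.7 × 0.1231 = 55.974 mL.
Additional alveolar pressure from trapping ≈ V_trapped / C = 55.974 / 42.896 = 1.305 cmH2O.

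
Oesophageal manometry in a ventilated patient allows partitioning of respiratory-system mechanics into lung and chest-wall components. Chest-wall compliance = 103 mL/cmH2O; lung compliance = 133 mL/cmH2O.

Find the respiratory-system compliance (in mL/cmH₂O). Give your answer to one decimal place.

Lung and chest wall are elastances in series: 1/Crs = 1/CL + 1/Ccw.
1/Crs = 1/133 + 1/103 = 0.01723.
Crs = 58.038 mL/cmH2O.

58.0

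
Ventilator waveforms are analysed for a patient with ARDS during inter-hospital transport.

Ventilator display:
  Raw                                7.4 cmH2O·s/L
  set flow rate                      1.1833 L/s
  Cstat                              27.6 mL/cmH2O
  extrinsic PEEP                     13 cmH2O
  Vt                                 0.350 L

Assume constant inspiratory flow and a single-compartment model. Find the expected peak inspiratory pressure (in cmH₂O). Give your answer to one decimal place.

34.4

Equation of motion (constant flow): PIP = Vt/C + R·V̇ + PEEP.
PIP = 350/27.6 + 7.4×1.1833 + 13 = 12.681 + 8.756 + 13 = 34.437 cmH2O.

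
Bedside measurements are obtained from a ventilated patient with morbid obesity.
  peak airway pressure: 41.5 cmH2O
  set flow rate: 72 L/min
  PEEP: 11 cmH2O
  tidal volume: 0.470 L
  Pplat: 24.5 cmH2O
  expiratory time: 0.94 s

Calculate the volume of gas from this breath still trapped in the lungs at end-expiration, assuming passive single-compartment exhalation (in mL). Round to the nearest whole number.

70

Flow: 72 L/min ÷ 60 = 1.2 L/s.
R = (PIP − Pplat)/V̇ = (41.5 − 24.5) / 1.2 = 17.0/1.2 = 14.167 cmH2O·s/L.
C = Vt/(Pplat − PEEP) = 470.0 / (24.5 − 11) = 470.0/13.5 = 34.815 mL/cmH2O.
τ = R × C = 14.167 × 0.03482 L/cmH2O = 0.4933 s.
Fraction remaining = e^(−Te/τ) = e^(−0.94/0.4933) = 0.1487.
Trapped volume = 470.0 × 0.1487 = 69.889 mL.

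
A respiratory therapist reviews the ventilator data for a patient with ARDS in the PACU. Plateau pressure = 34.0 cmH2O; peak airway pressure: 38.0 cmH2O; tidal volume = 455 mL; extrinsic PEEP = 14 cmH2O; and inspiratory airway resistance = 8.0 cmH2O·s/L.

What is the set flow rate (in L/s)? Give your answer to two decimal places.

0.50

flow = (PIP − Pplat) / Raw = 4.0 / 8.0 = 0.5 L/s.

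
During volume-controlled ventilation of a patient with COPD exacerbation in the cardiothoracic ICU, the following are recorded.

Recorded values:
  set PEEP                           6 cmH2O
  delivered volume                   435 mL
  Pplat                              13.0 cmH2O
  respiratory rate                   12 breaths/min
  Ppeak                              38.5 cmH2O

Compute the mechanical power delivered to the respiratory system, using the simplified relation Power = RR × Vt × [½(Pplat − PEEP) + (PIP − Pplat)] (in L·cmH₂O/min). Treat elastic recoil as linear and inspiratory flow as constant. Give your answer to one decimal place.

151.4

Per-breath work = Vt × [½(Pplat−PEEP) + (PIP−Pplat)] = 0.435 × [0.5×7.0 + 25.5] = 0.435 × 29.0 = 12.615 L·cmH2O.
Power = 12 × 12.615 = 151.38 L·cmH2O/min.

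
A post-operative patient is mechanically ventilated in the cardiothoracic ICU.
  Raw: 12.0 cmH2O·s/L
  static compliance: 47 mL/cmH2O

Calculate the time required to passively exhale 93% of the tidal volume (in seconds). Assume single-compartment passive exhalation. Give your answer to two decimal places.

τ = R × C = 12.0 × 47 mL/cmH2O = 12.0 × 0.047 L/cmH2O = 0.564 s.
Exhaled fraction f = 1 − e^(−t/τ) → t = −τ·ln(1 − f) = −0.564·ln(0.07) = 1.5 s.

1.50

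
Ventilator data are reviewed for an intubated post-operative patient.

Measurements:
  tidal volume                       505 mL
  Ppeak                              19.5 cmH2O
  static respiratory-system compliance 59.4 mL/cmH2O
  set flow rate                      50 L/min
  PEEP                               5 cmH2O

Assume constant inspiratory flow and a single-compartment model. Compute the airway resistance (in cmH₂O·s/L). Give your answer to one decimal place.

Flow: 50 L/min ÷ 60 = 0.8333 L/s.
Equation of motion (constant flow): PIP = Vt/C + R·V̇ + PEEP.
R·V̇ = PIP − Vt/C − PEEP = 19.5 − 505/59.4 − 5 = 19.5 − 8.502 − 5 = 5.998 cmH2O.
R = 5.998 / 0.8333 = 7.198 cmH2O·s/L.

7.2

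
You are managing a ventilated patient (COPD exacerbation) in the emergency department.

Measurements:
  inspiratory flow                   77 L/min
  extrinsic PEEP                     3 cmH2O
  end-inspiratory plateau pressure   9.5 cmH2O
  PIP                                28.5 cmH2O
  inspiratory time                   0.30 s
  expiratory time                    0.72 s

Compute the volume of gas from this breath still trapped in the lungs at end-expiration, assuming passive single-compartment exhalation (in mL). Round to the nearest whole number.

169

Flow: 77 L/min ÷ 60 = 1.2833 L/s.
Vt = flow × Ti = 1.2833 L/s × 0.30 s × 1000 mL/L = 384.99 mL.
R = (PIP − Pplat)/V̇ = (28.5 − 9.5) / 1.2833 = 19.0/1.2833 = 14.806 cmH2O·s/L.
C = Vt/(Pplat − PEEP) = 384.99 / (9.5 − 3) = 384.99/6.5 = 59.229 mL/cmH2O.
τ = R × C = 14.806 × 0.05923 L/cmH2O = 0.877 s.
Fraction remaining = e^(−Te/τ) = e^(−0.72/0.877) = 0.44.
Trapped volume = 384.99 × 0.44 = 169.4 mL.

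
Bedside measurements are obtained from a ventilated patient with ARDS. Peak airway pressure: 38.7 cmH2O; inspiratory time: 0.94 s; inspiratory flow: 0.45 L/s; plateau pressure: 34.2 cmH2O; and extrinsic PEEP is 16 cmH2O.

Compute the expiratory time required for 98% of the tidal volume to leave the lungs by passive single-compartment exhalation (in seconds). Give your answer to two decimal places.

Vt = flow × Ti = 0.45 L/s × 0.94 s × 1000 mL/L = 423.0 mL.
R = (PIP − Pplat)/V̇ = (38.7 − 34.2) / 0.45 = 4.5/0.45 = 10.0 cmH2O·s/L.
C = Vt/(Pplat − PEEP) = 423.0 / (34.2 − 16) = 423.0/18.2 = 23.242 mL/cmH2O.
τ = R × C = 10.0 × 0.02324 L/cmH2O = 0.2324 s.
t = −τ·ln(1 − 0.98) = −0.2324·ln(0.02) = 0.9092 s.

0.91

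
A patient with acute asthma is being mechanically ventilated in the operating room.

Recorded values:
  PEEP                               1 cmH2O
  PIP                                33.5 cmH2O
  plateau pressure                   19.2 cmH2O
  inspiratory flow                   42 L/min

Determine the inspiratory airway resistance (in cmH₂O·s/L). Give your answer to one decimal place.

Flow: 42 L/min ÷ 60 = 0.7 L/s.
Raw = (PIP − Pplat) / flow = (33.5 − 19.2) / 0.7 = 14.3 / 0.7 = 20.429 cmH2O·s/L.

20.4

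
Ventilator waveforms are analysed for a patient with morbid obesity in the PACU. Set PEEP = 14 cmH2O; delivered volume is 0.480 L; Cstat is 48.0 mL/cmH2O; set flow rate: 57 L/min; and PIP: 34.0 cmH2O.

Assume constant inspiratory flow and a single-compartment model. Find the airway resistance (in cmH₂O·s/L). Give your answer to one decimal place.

Flow: 57 L/min ÷ 60 = 0.95 L/s.
Equation of motion (constant flow): PIP = Vt/C + R·V̇ + PEEP.
R·V̇ = PIP − Vt/C − PEEP = 34.0 − 480/48.0 − 14 = 34.0 − 10.0 − 14 = 10.0 cmH2O.
R = 10.0 / 0.95 = 10.526 cmH2O·s/L.

10.5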